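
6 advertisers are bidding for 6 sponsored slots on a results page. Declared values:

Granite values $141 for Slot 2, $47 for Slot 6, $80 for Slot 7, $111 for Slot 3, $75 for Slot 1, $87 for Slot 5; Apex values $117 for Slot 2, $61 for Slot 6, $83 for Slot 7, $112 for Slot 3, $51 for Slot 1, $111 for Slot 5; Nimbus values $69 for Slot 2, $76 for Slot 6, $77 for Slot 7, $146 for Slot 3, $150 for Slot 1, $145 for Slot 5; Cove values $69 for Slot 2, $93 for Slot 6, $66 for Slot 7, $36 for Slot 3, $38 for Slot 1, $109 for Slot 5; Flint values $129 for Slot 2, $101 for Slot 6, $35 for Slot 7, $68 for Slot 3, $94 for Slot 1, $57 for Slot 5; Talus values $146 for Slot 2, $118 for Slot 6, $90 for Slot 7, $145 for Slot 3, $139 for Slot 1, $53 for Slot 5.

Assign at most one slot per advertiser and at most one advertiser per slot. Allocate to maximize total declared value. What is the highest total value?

Maximum total: $729

Optimal: Granite→Slot 2 ($141), Apex→Slot 7 ($83), Nimbus→Slot 1 ($150), Cove→Slot 5 ($109), Flint→Slot 6 ($101), Talus→Slot 3 ($145) — total 141+83+150+109+101+145 = $729.
Row-greedy (each advertiser in turn takes its best remaining slot) gives $703, worse by 26.
Next-best assignment: Granite→Slot 2, Apex→Slot 7, Nimbus→Slot 3, Cove→Slot 5, Flint→Slot 6, Talus→Slot 1 = $719.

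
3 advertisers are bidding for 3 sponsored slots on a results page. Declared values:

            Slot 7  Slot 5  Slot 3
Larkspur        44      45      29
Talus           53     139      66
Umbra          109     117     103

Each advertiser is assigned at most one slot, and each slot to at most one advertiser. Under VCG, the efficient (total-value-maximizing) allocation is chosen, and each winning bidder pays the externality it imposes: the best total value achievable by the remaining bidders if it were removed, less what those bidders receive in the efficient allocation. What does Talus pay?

Efficient allocation: Larkspur→Slot 7 ($44), Talus→Slot 5 ($139), Umbra→Slot 3 ($103); total welfare W = $286.
Talus receives Slot 5 at value $139, so the others get W − 139 = $147.
Without Talus: best allocation of the remaining 2 bidders over all 3 slots is Larkspur→Slot 7 ($44), Umbra→Slot 5 ($117), total $161.
VCG payment = (others' best without Talus) − (others' welfare with Talus) = 161 − 147 = $14.

Talus pays $14.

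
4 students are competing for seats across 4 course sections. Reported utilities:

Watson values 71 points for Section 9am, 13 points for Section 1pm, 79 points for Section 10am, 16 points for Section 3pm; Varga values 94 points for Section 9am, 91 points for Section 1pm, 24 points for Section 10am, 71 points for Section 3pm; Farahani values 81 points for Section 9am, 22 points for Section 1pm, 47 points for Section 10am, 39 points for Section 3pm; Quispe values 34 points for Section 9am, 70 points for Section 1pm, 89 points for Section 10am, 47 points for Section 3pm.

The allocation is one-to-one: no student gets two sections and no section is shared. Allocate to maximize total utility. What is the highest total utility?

Maximum total: 301 points

Treat this as an assignment problem: match each student to one section.
Optimal: Watson→Section 10am (79 points), Varga→Section 3pm (71 points), Farahani→Section 9am (81 points), Quispe→Section 1pm (70 points) — total 79+71+81+70 = 301 points.
Column-greedy (each section in turn goes to its best remaining student) gives 282 points, worse by 19.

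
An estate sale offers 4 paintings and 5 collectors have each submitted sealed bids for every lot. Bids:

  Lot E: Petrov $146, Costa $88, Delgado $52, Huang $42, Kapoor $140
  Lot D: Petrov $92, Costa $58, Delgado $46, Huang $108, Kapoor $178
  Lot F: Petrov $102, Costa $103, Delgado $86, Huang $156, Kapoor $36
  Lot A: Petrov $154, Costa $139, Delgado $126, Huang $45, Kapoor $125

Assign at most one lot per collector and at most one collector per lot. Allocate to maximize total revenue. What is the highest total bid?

Maximum total: $619

This is the linear assignment problem.
Optimal: Petrov→Lot E ($146), Kapoor→Lot D ($178), Huang→Lot F ($156), Costa→Lot A ($139) — total 146+178+156+139 = $619.
Max-entry greedy (repeatedly take the single best remaining cell) gives $576, worse by 43.
Next-best assignment: Petrov→Lot E, Kapoor→Lot D, Huang→Lot F, Delgado→Lot A = $606.
Every other assignment is strictly worse.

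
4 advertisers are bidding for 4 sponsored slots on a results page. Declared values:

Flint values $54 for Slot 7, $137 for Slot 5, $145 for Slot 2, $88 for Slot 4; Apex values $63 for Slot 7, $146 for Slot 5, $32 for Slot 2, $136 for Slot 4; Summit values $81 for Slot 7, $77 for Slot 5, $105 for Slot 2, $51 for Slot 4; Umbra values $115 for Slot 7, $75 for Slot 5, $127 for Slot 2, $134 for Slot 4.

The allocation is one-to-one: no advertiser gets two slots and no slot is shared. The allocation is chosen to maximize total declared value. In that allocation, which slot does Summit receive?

This is a one-to-one assignment (maximum-weight bipartite matching).
Optimal: Flint→Slot 2 ($145), Apex→Slot 5 ($146), Summit→Slot 7 ($81), Umbra→Slot 4 ($134) — total 145+146+81+134 = $506.
Column-greedy (each slot in turn goes to its best remaining advertiser) gives $457, worse by 49.
Next-best assignment: Flint→Slot 5, Apex→Slot 4, Summit→Slot 2, Umbra→Slot 7 = $493.
Swapping Summit↔Flint (Summit→Slot 2 $105, Flint→Slot 7 $54) loses 67.
Summit's own top slot is Slot 2 ($105), but forcing Summit→Slot 2 and reassigning the rest optimally gives only $493 — worse by 13.

Summit receives Slot 7.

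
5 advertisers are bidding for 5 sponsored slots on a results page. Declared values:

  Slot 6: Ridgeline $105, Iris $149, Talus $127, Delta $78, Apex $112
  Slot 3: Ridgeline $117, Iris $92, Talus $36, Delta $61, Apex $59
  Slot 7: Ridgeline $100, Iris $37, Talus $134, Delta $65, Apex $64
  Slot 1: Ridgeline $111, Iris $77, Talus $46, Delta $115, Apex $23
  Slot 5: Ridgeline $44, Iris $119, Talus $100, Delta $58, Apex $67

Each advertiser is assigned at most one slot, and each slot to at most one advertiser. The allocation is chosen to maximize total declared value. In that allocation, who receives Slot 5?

Iris receives Slot 5.

Optimal: Ridgeline→Slot 3 ($117), Iris→Slot 5 ($119), Talus→Slot 7 ($134), Delta→Slot 1 ($115), Apex→Slot 6 ($112) — total 117+119+134+115+112 = $597.
Column-greedy (each slot in turn goes to its best remaining advertiser) gives $582, worse by 15.
Next-best assignment: Ridgeline→Slot 3, Iris→Slot 6, Talus→Slot 7, Delta→Slot 1, Apex→Slot 5 = $582.
Checked against all permutations: $597 is optimal.
Iris's own top slot is Slot 6 ($149), but forcing Iris→Slot 6 and reassigning the rest optimally gives only $582 — worse by 15.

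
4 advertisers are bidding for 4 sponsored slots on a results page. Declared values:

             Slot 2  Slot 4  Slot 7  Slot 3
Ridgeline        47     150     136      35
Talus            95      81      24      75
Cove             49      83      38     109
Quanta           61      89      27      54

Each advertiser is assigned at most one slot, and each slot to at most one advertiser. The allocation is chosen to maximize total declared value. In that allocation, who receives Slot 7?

Ridgeline receives Slot 7.

Optimal: Ridgeline→Slot 7 ($136), Talus→Slot 2 ($95), Cove→Slot 3 ($109), Quanta→Slot 4 ($89) — total 136+95+109+89 = $429.
Column-greedy (each slot in turn goes to its best remaining advertiser) gives $337, worse by 92.
Next-best assignment: Ridgeline→Slot 7, Talus→Slot 4, Cove→Slot 3, Quanta→Slot 2 = $387.
Ridgeline's own top slot is Slot 4 ($150), but forcing Ridgeline→Slot 4 and reassigning the rest optimally gives only $381 — worse by 48.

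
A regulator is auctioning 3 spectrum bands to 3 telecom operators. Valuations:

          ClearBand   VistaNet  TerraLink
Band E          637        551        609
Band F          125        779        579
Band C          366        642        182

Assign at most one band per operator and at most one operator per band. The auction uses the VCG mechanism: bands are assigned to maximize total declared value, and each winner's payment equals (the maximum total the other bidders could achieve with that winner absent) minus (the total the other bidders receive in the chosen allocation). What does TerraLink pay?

TerraLink pays $137M.

Efficient allocation: ClearBand→Band E ($637M), VistaNet→Band C ($642M), TerraLink→Band F ($579M); total welfare W = $1858M.
TerraLink receives Band F at value $579M, so the others get W − 579 = $1279M.
Without TerraLink: best allocation of the remaining 2 bidders over all 3 bands is ClearBand→Band E ($637M), VistaNet→Band F ($779M), total $1416M.
VCG payment = (others' best without TerraLink) − (others' welfare with TerraLink) = 1416 − 1279 = $137M.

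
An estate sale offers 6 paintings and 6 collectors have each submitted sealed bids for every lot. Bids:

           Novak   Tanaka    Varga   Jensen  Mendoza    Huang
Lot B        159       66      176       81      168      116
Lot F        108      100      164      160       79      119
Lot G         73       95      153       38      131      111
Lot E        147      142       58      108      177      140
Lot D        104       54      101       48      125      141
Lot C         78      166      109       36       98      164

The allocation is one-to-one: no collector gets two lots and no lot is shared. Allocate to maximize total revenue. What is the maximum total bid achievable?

Max total: $956

This is a one-to-one assignment (maximum-weight bipartite matching).
Optimal: Novak→Lot B ($159), Tanaka→Lot C ($166), Varga→Lot G ($153), Jensen→Lot F ($160), Mendoza→Lot E ($177), Huang→Lot D ($141) — total 159+166+153+160+177+141 = $956.
Column-greedy (each lot in turn goes to its best remaining collector) gives $921, worse by 35.
No other one-to-one assignment exceeds $956.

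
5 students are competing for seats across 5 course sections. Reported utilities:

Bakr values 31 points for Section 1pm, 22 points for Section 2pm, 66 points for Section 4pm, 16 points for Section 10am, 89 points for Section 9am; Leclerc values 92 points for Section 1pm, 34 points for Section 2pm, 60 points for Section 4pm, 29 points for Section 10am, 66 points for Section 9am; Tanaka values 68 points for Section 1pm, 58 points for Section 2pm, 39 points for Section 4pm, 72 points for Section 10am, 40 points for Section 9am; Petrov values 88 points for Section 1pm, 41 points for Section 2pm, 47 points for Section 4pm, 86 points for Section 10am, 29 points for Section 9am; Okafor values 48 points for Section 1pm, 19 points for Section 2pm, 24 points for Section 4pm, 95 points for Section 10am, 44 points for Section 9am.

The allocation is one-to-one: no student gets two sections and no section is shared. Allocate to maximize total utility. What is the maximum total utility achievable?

This is the linear assignment problem.
Optimal: Bakr→Section 9am (89 points), Leclerc→Section 4pm (60 points), Tanaka→Section 2pm (58 points), Petrov→Section 1pm (88 points), Okafor→Section 10am (95 points) — total 89+60+58+88+95 = 390 points.
Column-greedy (each section in turn goes to its best remaining student) gives 340 points, worse by 50.
Checked against all permutations: 390 points is optimal.

Maximum total: 390 points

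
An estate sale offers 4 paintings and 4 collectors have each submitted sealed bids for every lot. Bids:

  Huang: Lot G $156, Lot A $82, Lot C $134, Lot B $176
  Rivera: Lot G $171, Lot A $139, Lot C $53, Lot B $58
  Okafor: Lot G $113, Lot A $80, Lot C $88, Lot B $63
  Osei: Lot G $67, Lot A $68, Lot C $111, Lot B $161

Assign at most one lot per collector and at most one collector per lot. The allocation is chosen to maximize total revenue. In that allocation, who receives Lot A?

Rivera receives Lot A.

This is the linear assignment problem.
Optimal: Huang→Lot C ($134), Rivera→Lot A ($139), Okafor→Lot G ($113), Osei→Lot B ($161) — total 134+139+113+161 = $547.
Row-greedy (each collector in turn takes its best remaining lot) gives $503, worse by 44.
Every other assignment is strictly worse.
Rivera's own top lot is Lot G ($171), but forcing Rivera→Lot G and reassigning the rest optimally gives only $546 — worse by 1.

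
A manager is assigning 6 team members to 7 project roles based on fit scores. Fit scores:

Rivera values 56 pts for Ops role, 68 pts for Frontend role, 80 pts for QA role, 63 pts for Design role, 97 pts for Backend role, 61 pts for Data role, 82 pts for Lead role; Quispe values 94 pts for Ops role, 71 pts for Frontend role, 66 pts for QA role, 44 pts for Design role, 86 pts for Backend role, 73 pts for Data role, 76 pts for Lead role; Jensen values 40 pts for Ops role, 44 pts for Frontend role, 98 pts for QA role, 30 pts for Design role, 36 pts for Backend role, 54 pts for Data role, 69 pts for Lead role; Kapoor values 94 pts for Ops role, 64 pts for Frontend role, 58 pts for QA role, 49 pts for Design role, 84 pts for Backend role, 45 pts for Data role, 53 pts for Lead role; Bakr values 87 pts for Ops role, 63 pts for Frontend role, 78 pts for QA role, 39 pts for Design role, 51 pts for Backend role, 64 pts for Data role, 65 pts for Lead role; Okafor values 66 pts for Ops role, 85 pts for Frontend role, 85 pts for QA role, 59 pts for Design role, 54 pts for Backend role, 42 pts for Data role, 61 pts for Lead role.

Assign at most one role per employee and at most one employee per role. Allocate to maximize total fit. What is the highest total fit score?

Maximum total: 514 pts

This is a one-to-one assignment (maximum-weight bipartite matching).
Optimal: Rivera→Backend role (97 pts), Quispe→Lead role (76 pts), Jensen→QA role (98 pts), Kapoor→Ops role (94 pts), Bakr→Data role (64 pts), Okafor→Frontend role (85 pts) — total 97+76+98+94+64+85 = 514 pts.
Column-greedy (each role in turn goes to its best remaining employee) gives 488 pts, worse by 26.
Swapping Okafor↔Quispe (Okafor→Lead role 61 pts, Quispe→Frontend role 71 pts) loses 29.
Every other assignment is strictly worse.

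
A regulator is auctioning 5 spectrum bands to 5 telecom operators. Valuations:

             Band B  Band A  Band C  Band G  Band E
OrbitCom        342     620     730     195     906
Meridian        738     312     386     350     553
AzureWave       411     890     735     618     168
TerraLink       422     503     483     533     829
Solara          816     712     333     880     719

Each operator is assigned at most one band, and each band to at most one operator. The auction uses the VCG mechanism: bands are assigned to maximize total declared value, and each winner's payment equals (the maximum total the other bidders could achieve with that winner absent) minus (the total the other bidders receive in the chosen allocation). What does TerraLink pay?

TerraLink pays $176M.

Efficient allocation: OrbitCom→Band C ($730M), Meridian→Band B ($738M), AzureWave→Band A ($890M), TerraLink→Band E ($829M), Solara→Band G ($880M); total welfare W = $4067M.
TerraLink receives Band E at value $829M, so the others get W − 829 = $3238M.
Without TerraLink: best allocation of the remaining 4 bidders over all 5 bands is OrbitCom→Band E ($906M), Meridian→Band B ($738M), AzureWave→Band A ($890M), Solara→Band G ($880M), total $3414M.
VCG payment = (others' best without TerraLink) − (others' welfare with TerraLink) = 3414 − 3238 = $176M.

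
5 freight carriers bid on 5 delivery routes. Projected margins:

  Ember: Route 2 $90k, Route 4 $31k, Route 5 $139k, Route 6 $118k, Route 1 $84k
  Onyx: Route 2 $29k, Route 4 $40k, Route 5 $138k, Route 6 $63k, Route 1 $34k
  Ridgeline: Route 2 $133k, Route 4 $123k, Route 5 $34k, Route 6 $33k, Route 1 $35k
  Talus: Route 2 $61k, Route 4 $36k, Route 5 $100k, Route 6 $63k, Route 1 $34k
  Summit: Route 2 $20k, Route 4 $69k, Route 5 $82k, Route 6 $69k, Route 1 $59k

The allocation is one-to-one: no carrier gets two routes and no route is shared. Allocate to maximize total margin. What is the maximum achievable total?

Treat this as an assignment problem: match each carrier to one route.
Optimal: Ember→Route 6 ($118k), Onyx→Route 5 ($138k), Ridgeline→Route 4 ($123k), Talus→Route 2 ($61k), Summit→Route 1 ($59k) — total 118+138+123+61+59 = $499k.
Column-greedy (each route in turn goes to its best remaining carrier) gives $438k, worse by 61.
Next-best assignment: Ember→Route 6, Onyx→Route 5, Ridgeline→Route 2, Talus→Route 1, Summit→Route 4 = $492k.

Max total: $499k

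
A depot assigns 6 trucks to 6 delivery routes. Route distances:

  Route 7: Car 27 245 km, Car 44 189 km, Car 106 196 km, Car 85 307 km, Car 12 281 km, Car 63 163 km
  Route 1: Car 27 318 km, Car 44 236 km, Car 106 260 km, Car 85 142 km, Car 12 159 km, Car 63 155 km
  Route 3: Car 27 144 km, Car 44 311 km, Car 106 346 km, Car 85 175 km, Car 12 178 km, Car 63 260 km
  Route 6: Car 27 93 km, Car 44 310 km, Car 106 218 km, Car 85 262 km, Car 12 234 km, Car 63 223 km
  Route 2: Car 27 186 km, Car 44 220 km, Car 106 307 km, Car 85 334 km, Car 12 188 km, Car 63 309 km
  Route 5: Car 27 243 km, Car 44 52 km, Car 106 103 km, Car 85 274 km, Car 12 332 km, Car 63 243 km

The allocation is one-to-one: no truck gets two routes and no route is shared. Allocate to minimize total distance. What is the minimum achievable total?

Min total: 859 km

Optimal: Car 27→Route 6 (93 km), Car 44→Route 5 (52 km), Car 106→Route 7 (196 km), Car 85→Route 3 (175 km), Car 12→Route 2 (188 km), Car 63→Route 1 (155 km) — total 93+52+196+175+188+155 = 859 km.
Row-greedy (each truck in turn takes its cheapest remaining route) gives 970 km, worse by 111.
Next-best assignment: Car 27→Route 6, Car 44→Route 2, Car 106→Route 5, Car 85→Route 1, Car 12→Route 3, Car 63→Route 7 = 899 km.
Swapping Car 27↔Car 12 (Car 27→Route 2 186 km, Car 12→Route 6 234 km) adds 139.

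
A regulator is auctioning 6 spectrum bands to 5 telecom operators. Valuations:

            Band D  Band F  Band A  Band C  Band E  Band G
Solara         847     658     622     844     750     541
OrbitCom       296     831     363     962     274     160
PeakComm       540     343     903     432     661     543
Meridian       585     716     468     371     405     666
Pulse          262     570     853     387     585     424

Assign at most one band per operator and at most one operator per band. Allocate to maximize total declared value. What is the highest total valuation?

Max total: $4039M

Optimal: Solara→Band D ($847M), OrbitCom→Band C ($962M), PeakComm→Band E ($661M), Meridian→Band F ($716M), Pulse→Band A ($853M) — total 847+962+661+716+853 = $4039M.
Column-greedy (each band in turn goes to its best remaining operator) gives $3373M, worse by 666.
Swapping PeakComm↔Solara (PeakComm→Band D $540M, Solara→Band E $750M) loses 218.
Checked against all permutations: $4039M is optimal.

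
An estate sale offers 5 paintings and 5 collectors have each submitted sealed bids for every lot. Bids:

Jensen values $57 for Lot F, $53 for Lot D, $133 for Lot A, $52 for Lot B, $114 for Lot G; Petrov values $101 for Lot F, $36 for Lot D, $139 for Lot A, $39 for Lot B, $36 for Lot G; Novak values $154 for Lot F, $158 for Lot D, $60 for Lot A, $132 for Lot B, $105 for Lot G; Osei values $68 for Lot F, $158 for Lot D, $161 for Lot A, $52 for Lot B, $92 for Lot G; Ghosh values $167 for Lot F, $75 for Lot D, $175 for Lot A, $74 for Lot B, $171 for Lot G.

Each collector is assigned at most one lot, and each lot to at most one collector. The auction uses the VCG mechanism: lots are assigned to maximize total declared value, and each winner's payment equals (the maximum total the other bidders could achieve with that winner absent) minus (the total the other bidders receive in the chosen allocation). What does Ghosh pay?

Efficient allocation: Jensen→Lot G ($114), Petrov→Lot A ($139), Novak→Lot B ($132), Osei→Lot D ($158), Ghosh→Lot F ($167); total welfare W = $710.
Ghosh receives Lot F at value $167, so the others get W − 167 = $543.
Without Ghosh: best allocation of the remaining 4 bidders over all 5 lots is Jensen→Lot G ($114), Petrov→Lot A ($139), Novak→Lot F ($154), Osei→Lot D ($158), total $565.
VCG payment = (others' best without Ghosh) − (others' welfare with Ghosh) = 565 − 543 = $22.

Ghosh pays $22.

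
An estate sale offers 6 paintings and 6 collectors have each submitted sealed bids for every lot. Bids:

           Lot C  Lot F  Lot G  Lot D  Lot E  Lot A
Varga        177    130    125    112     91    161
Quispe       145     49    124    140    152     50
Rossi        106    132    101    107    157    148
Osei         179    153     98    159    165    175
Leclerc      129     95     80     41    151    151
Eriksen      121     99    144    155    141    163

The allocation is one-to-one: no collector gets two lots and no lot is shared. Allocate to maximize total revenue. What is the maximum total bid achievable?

Optimal: Varga→Lot C ($177), Quispe→Lot D ($140), Rossi→Lot E ($157), Osei→Lot F ($153), Leclerc→Lot A ($151), Eriksen→Lot G ($144) — total 177+140+157+153+151+144 = $922.
Max-entry greedy (repeatedly take the single best remaining cell) gives $849, worse by 73.
Next-best assignment: Varga→Lot C, Quispe→Lot D, Rossi→Lot F, Osei→Lot A, Leclerc→Lot E, Eriksen→Lot G = $919.
Every other assignment is strictly worse.

Max total: $922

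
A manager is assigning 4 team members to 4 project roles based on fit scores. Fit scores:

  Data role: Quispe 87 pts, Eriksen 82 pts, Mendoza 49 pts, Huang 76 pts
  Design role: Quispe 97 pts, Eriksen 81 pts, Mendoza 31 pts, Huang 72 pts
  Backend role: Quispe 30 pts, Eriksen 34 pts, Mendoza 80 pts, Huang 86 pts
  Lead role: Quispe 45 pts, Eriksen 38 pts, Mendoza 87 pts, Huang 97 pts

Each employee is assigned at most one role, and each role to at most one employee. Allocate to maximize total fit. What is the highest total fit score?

This is a one-to-one assignment (maximum-weight bipartite matching).
Optimal: Quispe→Design role (97 pts), Eriksen→Data role (82 pts), Mendoza→Backend role (80 pts), Huang→Lead role (97 pts) — total 97+82+80+97 = 356 pts.
Row-greedy (each employee in turn takes its best remaining role) gives 352 pts, worse by 4.
Next-best assignment: Quispe→Design role, Eriksen→Data role, Mendoza→Lead role, Huang→Backend role = 352 pts.
Every other assignment is strictly worse.

Maximum total: 356 pts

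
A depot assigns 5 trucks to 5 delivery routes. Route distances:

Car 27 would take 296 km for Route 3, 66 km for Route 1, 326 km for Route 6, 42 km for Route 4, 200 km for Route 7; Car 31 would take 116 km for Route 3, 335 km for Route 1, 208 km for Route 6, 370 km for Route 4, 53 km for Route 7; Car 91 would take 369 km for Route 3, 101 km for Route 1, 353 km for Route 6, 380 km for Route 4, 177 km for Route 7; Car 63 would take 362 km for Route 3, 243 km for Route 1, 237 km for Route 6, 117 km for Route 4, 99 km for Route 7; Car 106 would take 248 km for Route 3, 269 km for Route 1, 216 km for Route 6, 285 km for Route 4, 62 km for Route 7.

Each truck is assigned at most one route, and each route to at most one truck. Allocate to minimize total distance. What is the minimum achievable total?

Min total: 558 km

Treat this as an assignment problem: match each truck to one route.
Optimal: Car 27→Route 4 (42 km), Car 31→Route 3 (116 km), Car 91→Route 1 (101 km), Car 63→Route 6 (237 km), Car 106→Route 7 (62 km) — total 42+116+101+237+62 = 558 km.
Min-entry greedy (repeatedly take the single cheapest remaining cell) gives 774 km, worse by 216.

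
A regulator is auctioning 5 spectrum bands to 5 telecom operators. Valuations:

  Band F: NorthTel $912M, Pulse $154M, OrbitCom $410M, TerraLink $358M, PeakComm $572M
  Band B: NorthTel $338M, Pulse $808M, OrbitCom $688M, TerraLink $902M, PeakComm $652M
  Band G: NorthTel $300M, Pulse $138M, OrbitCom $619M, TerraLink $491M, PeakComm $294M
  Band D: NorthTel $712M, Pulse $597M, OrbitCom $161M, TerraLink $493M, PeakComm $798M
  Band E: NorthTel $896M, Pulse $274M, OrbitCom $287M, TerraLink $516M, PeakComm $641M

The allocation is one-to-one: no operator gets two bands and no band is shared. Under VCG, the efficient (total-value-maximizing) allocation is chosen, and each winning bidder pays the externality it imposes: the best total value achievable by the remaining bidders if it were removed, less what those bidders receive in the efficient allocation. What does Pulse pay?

Efficient allocation: NorthTel→Band F ($912M), Pulse→Band D ($597M), OrbitCom→Band G ($619M), TerraLink→Band B ($902M), PeakComm→Band E ($641M); total welfare W = $3671M.
Pulse receives Band D at value $597M, so the others get W − 597 = $3074M.
Without Pulse: best allocation of the remaining 4 bidders over all 5 bands is NorthTel→Band F ($912M), OrbitCom→Band G ($619M), TerraLink→Band B ($902M), PeakComm→Band D ($798M), total $3231M.
VCG payment = (others' best without Pulse) − (others' welfare with Pulse) = 3231 − 3074 = $157M.

Pulse pays $157M.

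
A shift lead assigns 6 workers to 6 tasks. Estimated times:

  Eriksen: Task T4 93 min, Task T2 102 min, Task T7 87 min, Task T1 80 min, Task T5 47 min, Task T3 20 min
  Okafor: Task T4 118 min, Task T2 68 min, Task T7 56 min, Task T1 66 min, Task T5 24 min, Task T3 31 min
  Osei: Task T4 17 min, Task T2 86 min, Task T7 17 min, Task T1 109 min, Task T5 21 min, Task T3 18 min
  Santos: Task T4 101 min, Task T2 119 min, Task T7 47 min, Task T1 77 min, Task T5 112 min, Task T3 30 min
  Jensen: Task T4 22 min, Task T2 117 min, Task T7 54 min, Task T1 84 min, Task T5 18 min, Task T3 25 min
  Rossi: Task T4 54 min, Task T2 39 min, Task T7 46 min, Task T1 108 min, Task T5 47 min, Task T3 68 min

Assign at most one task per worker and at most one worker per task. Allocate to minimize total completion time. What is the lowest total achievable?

Minimum total: 199 min

Optimal: Eriksen→Task T3 (20 min), Okafor→Task T5 (24 min), Osei→Task T7 (17 min), Santos→Task T1 (77 min), Jensen→Task T4 (22 min), Rossi→Task T2 (39 min) — total 20+24+17+77+22+39 = 199 min.
Row-greedy (each worker in turn takes its cheapest remaining task) gives 231 min, worse by 32.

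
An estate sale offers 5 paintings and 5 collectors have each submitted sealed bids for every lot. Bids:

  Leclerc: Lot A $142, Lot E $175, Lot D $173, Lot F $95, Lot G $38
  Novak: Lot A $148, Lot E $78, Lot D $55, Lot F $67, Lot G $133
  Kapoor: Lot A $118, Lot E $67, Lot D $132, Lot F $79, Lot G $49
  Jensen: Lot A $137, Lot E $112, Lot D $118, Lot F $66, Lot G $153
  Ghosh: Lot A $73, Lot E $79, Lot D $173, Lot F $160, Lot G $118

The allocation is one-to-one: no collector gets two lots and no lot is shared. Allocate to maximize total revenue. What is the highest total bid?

Maximum total: $768

Optimal: Leclerc→Lot E ($175), Novak→Lot A ($148), Kapoor→Lot D ($132), Jensen→Lot G ($153), Ghosh→Lot F ($160) — total 175+148+132+153+160 = $768.
Swapping Jensen↔Kapoor (Jensen→Lot D $118, Kapoor→Lot G $49) loses 118.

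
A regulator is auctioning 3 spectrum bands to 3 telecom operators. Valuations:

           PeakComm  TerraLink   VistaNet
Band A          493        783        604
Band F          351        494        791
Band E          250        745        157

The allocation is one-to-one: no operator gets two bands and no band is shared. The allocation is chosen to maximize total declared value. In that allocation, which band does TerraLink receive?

TerraLink receives Band E.

Optimal: PeakComm→Band A ($493M), TerraLink→Band E ($745M), VistaNet→Band F ($791M) — total 493+745+791 = $2029M.
Max-entry greedy (repeatedly take the single best remaining cell) gives $1824M, worse by 205.
Next-best assignment: PeakComm→Band E, TerraLink→Band A, VistaNet→Band F = $1824M.
Swapping PeakComm↔VistaNet (PeakComm→Band F $351M, VistaNet→Band A $604M) loses 329.
TerraLink's own top band is Band A ($783M), but forcing TerraLink→Band A and reassigning the rest optimally gives only $1824M — worse by 205.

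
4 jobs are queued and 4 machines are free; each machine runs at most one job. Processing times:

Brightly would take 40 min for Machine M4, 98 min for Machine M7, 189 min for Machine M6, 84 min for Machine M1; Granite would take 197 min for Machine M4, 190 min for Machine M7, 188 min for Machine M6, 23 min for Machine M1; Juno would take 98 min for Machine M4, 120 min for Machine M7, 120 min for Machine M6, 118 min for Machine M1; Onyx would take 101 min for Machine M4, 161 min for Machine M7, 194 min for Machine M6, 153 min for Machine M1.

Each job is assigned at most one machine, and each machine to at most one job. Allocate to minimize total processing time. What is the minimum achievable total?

Min total: 342 min

Optimal: Brightly→Machine M7 (98 min), Granite→Machine M1 (23 min), Juno→Machine M6 (120 min), Onyx→Machine M4 (101 min) — total 98+23+120+101 = 342 min.
Column-greedy (each machine in turn goes to its cheapest remaining job) gives 501 min, worse by 159.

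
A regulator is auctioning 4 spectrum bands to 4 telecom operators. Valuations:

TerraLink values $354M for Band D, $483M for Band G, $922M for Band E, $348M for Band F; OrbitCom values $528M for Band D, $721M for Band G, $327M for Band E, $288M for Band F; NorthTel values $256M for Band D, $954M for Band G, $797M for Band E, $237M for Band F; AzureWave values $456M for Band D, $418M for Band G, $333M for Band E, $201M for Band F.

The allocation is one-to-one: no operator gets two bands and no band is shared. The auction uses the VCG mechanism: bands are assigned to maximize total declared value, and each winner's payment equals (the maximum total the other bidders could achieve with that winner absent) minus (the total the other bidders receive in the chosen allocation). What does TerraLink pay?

Efficient allocation: TerraLink→Band E ($922M), OrbitCom→Band F ($288M), NorthTel→Band G ($954M), AzureWave→Band D ($456M); total welfare W = $2620M.
TerraLink receives Band E at value $922M, so the others get W − 922 = $1698M.
Without TerraLink: best allocation of the remaining 3 bidders over all 4 bands is OrbitCom→Band G ($721M), NorthTel→Band E ($797M), AzureWave→Band D ($456M), total $1974M.
VCG payment = (others' best without TerraLink) − (others' welfare with TerraLink) = 1974 − 1698 = $276M.

TerraLink pays $276M.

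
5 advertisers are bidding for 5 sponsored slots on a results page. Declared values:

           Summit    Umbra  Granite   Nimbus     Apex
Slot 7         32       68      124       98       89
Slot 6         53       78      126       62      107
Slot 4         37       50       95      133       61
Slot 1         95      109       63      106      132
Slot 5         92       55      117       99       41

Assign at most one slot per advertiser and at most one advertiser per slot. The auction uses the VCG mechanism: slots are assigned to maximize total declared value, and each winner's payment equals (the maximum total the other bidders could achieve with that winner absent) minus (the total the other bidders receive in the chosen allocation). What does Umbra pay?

Umbra pays $27.

Efficient allocation: Summit→Slot 5 ($92), Umbra→Slot 1 ($109), Granite→Slot 7 ($124), Nimbus→Slot 4 ($133), Apex→Slot 6 ($107); total welfare W = $565.
Umbra receives Slot 1 at value $109, so the others get W − 109 = $456.
Without Umbra: best allocation of the remaining 4 bidders over all 5 slots is Summit→Slot 5 ($92), Granite→Slot 6 ($126), Nimbus→Slot 4 ($133), Apex→Slot 1 ($132), total $483.
VCG payment = (others' best without Umbra) − (others' welfare with Umbra) = 483 − 456 = $27.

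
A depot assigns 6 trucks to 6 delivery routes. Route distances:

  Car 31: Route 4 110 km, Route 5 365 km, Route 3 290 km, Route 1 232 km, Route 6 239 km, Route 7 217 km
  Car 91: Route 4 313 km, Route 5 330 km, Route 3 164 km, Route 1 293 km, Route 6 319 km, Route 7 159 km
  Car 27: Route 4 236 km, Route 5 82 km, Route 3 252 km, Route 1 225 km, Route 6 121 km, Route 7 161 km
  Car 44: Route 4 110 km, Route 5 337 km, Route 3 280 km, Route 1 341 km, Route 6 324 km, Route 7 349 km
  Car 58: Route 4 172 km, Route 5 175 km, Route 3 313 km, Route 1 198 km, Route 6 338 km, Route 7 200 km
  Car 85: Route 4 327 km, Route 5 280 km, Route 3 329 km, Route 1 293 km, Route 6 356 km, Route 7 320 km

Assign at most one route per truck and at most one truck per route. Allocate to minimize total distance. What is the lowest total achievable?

Min total: 1080 km

Optimal: Car 31→Route 7 (217 km), Car 91→Route 3 (164 km), Car 27→Route 6 (121 km), Car 44→Route 4 (110 km), Car 58→Route 5 (175 km), Car 85→Route 1 (293 km) — total 217+164+121+110+175+293 = 1080 km.
Row-greedy (each truck in turn takes its cheapest remaining route) gives 1185 km, worse by 105.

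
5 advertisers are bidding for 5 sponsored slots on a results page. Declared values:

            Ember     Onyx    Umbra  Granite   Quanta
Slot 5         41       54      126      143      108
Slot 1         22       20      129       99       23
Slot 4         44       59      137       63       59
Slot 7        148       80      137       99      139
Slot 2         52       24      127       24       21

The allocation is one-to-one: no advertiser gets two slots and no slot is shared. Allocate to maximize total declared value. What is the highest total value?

This is a one-to-one assignment (maximum-weight bipartite matching).
Optimal: Ember→Slot 7 ($148), Onyx→Slot 4 ($59), Umbra→Slot 2 ($127), Granite→Slot 1 ($99), Quanta→Slot 5 ($108) — total 148+59+127+99+108 = $541.
Row-greedy (each advertiser in turn takes its best remaining slot) gives $500, worse by 41.

Maximum total: $541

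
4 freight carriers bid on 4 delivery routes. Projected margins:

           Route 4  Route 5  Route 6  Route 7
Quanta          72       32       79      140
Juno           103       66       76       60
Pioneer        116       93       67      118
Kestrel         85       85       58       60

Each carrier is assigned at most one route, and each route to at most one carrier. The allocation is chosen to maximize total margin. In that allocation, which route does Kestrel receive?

Kestrel receives Route 5.

Optimal: Quanta→Route 7 ($140k), Juno→Route 6 ($76k), Pioneer→Route 4 ($116k), Kestrel→Route 5 ($85k) — total 140+76+116+85 = $417k.
Column-greedy (each route in turn goes to its best remaining carrier) gives $340k, worse by 77.
Next-best assignment: Quanta→Route 7, Juno→Route 4, Pioneer→Route 6, Kestrel→Route 5 = $395k.
No other one-to-one assignment exceeds $417k.
Kestrel's own top route is Route 4 ($85k), but forcing Kestrel→Route 4 and reassigning the rest optimally gives only $394k — worse by 23.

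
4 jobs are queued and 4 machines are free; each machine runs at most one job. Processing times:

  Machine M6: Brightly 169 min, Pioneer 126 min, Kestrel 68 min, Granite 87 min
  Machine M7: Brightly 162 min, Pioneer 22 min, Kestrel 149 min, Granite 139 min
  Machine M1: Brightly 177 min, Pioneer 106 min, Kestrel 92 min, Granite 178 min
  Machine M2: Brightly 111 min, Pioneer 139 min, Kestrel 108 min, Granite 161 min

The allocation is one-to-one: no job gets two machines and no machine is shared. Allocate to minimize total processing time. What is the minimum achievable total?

This is the linear assignment problem.
Optimal: Brightly→Machine M2 (111 min), Pioneer→Machine M7 (22 min), Kestrel→Machine M1 (92 min), Granite→Machine M6 (87 min) — total 111+22+92+87 = 312 min.

Min total: 312 min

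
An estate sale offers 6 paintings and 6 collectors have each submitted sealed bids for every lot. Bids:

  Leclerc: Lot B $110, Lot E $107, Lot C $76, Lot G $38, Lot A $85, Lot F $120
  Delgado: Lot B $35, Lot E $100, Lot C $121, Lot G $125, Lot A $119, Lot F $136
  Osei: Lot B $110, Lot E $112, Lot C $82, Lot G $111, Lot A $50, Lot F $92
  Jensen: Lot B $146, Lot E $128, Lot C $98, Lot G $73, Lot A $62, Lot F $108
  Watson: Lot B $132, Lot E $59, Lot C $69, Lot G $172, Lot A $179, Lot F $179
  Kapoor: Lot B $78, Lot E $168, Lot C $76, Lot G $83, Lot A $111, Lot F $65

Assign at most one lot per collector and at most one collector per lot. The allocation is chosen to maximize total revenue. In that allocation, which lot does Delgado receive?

Delgado receives Lot C.

Optimal: Leclerc→Lot F ($120), Delgado→Lot C ($121), Osei→Lot G ($111), Jensen→Lot B ($146), Watson→Lot A ($179), Kapoor→Lot E ($168) — total 120+121+111+146+179+168 = $845.
Column-greedy (each lot in turn goes to its best remaining collector) gives $784, worse by 61.
Delgado's own top lot is Lot F ($136), but forcing Delgado→Lot F and reassigning the rest optimally gives only $816 — worse by 29.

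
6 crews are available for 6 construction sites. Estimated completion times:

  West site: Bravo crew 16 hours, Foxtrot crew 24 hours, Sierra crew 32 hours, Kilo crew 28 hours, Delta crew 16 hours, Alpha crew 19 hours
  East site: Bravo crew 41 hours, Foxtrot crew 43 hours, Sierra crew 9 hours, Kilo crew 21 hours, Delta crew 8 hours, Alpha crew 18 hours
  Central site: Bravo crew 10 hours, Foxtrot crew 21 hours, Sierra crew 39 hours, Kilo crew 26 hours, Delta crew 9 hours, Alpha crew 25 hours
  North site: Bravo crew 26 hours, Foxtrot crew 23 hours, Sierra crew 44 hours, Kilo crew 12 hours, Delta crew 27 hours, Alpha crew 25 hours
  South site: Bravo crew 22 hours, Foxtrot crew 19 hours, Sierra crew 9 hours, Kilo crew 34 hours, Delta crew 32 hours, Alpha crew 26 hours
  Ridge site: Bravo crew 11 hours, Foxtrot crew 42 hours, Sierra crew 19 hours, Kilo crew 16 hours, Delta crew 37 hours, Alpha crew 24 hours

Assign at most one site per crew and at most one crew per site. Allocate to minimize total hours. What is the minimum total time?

Min total: 79 hours

Optimal: Bravo crew→Ridge site (11 hours), Foxtrot crew→South site (19 hours), Sierra crew→East site (9 hours), Kilo crew→North site (12 hours), Delta crew→Central site (9 hours), Alpha crew→West site (19 hours) — total 11+19+9+12+9+19 = 79 hours.
Row-greedy (each crew in turn takes its cheapest remaining site) gives 90 hours, worse by 11.
Swapping Sierra crew↔Delta crew (Sierra crew→Central site 39 hours, Delta crew→East site 8 hours) adds 29.
No other one-to-one assignment undercuts 79 hours.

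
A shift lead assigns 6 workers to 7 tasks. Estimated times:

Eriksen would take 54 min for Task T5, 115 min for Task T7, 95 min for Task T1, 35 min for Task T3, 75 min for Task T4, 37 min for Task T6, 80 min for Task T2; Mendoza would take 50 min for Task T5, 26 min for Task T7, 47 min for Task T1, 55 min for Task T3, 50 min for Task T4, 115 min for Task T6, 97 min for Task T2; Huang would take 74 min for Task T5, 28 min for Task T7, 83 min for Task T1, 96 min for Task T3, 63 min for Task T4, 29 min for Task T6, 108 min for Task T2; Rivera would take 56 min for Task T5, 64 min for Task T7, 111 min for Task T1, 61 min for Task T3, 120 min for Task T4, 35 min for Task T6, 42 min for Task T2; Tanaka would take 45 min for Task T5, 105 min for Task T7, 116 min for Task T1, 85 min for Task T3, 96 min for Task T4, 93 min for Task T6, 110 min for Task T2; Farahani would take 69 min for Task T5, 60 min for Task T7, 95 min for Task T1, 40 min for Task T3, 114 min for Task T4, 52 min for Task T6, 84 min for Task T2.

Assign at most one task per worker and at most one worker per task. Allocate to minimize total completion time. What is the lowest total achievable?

Minimum total: 239 min

Treat this as an assignment problem: match each worker to one task.
Optimal: Eriksen→Task T6 (37 min), Mendoza→Task T1 (47 min), Huang→Task T7 (28 min), Rivera→Task T2 (42 min), Tanaka→Task T5 (45 min), Farahani→Task T3 (40 min) — total 37+47+28+42+45+40 = 239 min.
Swapping Mendoza↔Rivera (Mendoza→Task T2 97 min, Rivera→Task T1 111 min) adds 119.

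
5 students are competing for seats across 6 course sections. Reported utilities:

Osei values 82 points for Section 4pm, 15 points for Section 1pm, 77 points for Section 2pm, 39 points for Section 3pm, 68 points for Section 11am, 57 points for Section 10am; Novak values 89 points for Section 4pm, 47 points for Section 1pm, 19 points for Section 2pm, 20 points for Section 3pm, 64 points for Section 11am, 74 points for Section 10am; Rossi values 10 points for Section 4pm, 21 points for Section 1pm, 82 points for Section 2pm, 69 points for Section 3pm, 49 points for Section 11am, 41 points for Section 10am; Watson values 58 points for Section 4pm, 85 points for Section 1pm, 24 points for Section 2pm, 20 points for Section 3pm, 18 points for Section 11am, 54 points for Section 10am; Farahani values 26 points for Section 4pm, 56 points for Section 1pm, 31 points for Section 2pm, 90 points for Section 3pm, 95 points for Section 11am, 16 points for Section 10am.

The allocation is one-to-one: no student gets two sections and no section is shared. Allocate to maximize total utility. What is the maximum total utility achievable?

Treat this as an assignment problem: match each student to one section.
Optimal: Osei→Section 4pm (82 points), Novak→Section 10am (74 points), Rossi→Section 2pm (82 points), Watson→Section 1pm (85 points), Farahani→Section 11am (95 points) — total 82+74+82+85+95 = 418 points.
Max-entry greedy (repeatedly take the single best remaining cell) gives 408 points, worse by 10.
Every other assignment is strictly worse.

Maximum total: 418 points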